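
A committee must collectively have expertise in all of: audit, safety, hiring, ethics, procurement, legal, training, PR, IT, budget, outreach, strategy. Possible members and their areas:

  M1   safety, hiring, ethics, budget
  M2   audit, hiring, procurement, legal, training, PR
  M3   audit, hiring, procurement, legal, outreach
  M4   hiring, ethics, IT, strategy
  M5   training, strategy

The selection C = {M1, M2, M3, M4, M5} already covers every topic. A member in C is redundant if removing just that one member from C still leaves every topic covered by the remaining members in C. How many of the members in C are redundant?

Drop M1: safety, budget uncovered — not redundant.
Drop M2: PR uncovered — not redundant.
Drop M3: outreach uncovered — not redundant.
Drop M4: IT uncovered — not redundant.
Drop M5: the rest still cover every topic — redundant.
1 redundant: M5.

1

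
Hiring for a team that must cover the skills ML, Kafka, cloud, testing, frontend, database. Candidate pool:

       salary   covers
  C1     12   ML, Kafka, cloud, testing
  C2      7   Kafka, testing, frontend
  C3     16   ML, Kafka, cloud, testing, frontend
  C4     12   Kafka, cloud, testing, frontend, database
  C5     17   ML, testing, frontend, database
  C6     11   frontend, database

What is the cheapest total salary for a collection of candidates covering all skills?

C1, C6 cover every skill at salary 12 + 11 = 23.
Any cover uses at least 2 candidates; among all covering selections none totals below 23.

23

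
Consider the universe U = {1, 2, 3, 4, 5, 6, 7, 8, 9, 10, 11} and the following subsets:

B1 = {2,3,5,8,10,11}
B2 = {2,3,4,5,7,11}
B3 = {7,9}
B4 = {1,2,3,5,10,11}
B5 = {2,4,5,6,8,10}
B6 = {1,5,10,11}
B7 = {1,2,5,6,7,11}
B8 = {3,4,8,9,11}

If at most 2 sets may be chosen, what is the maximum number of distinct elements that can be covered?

Choosing B7, B8 covers {1, 2, 3, 4, 5, 6, 7, 8, 9, 11} — 10 elements.
No choice of 2 sets does better; here 10 is left uncovered.

10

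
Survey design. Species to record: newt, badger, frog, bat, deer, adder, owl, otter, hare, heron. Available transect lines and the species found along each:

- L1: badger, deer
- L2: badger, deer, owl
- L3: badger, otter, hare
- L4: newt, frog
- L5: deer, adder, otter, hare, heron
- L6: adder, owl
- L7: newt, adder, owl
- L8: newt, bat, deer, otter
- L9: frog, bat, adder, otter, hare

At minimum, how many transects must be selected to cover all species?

4

L1, L5, L7, L9 together cover {newt, badger, frog, bat, deer, adder, owl, otter, hare, heron} — every species.
No 3 of the 9 transects cover everything (all 84 triples fall short), so 4 is minimum.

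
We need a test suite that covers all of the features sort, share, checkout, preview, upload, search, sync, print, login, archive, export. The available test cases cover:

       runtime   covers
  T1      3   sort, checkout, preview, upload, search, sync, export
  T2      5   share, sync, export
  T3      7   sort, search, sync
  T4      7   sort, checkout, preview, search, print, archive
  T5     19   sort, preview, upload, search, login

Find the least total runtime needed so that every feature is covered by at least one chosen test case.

T2, T4, T5 cover every feature at runtime 5 + 7 + 19 = 31.
Any cover uses at least 3 test cases; among all covering selections none totals below 31.

31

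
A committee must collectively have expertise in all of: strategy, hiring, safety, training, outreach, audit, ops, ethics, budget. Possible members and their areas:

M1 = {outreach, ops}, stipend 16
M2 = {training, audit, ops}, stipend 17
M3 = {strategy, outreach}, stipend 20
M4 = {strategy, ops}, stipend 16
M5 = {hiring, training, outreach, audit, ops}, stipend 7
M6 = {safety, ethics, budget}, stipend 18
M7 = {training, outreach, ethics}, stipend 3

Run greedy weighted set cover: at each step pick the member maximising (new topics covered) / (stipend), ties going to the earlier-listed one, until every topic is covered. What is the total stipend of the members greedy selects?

Pick 1: M7 adds 3 new (training, outreach, ethics) at stipend 3 (ratio 3/3).
Pick 2: M5 adds 3 new (hiring, audit, ops) at stipend 7 (ratio 3/7).
Pick 3: M6 adds 2 new (safety, budget) at stipend 18 (ratio 2/18).
Pick 4: M4 adds 1 new (strategy) at stipend 16 (ratio 1/16).
Greedy total stipend: 3 + 7 + 18 + 16 = 44. (The true optimum is 41, so greedy overshoots here.)

44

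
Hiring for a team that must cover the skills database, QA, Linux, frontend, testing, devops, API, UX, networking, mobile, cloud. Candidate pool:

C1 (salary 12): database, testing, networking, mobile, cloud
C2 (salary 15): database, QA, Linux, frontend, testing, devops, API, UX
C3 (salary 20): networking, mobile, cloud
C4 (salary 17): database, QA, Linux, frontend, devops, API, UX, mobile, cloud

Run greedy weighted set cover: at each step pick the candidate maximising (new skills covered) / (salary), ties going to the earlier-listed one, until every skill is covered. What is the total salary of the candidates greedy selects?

27

Pick 1: C2 adds 8 new (database, QA, Linux, frontend, testing, devops, API, UX) at salary 15 (ratio 8/15).
Pick 2: C1 adds 3 new (networking, mobile, cloud) at salary 12 (ratio 3/12).
Greedy total salary: 15 + 12 = 27.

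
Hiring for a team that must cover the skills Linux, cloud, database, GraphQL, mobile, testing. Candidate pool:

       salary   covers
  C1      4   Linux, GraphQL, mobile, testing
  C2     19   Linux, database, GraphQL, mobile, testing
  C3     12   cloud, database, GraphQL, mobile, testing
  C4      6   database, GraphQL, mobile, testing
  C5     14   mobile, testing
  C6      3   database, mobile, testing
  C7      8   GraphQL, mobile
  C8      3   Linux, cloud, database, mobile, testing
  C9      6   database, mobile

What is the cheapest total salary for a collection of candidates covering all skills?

7

C1, C8 cover every skill at salary 4 + 3 = 7.
Any cover uses at least 2 candidates; among all covering selections none totals below 7.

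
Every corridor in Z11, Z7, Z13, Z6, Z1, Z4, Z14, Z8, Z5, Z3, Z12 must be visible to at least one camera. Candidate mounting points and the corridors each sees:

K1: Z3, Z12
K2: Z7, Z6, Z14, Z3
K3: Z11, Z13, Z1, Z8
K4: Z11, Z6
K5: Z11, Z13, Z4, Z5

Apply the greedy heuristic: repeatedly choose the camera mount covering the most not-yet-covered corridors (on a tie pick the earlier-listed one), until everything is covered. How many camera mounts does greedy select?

Pick 1: K2 covers 4 new corridors (Z7, Z6, Z14, Z3).
Pick 2: K3 covers 4 new corridors (Z11, Z13, Z1, Z8).
Pick 3: K5 covers 2 new corridors (Z4, Z5).
Pick 4: K1 covers 1 new corridors (Z12).
Greedy uses 4 camera mounts.

4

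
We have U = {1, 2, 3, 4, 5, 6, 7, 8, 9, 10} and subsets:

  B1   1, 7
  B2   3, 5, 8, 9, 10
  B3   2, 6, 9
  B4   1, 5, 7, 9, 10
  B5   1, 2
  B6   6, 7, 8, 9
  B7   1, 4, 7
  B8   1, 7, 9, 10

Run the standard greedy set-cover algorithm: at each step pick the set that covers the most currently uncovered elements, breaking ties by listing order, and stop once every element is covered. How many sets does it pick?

Pick 1: B2 covers 5 new elements (3, 5, 8, 9, 10).
Pick 2: B7 covers 3 new elements (1, 4, 7).
Pick 3: B3 covers 2 new elements (2, 6).
Greedy uses 3 sets.

3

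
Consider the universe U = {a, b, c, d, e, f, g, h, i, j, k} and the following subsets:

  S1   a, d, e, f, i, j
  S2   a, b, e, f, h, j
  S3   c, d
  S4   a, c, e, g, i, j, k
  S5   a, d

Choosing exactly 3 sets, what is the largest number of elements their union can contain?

Choosing S1, S2, S4 covers {a, b, c, d, e, f, g, h, i, j, k} — 11 elements.
That is all 11 elements.

11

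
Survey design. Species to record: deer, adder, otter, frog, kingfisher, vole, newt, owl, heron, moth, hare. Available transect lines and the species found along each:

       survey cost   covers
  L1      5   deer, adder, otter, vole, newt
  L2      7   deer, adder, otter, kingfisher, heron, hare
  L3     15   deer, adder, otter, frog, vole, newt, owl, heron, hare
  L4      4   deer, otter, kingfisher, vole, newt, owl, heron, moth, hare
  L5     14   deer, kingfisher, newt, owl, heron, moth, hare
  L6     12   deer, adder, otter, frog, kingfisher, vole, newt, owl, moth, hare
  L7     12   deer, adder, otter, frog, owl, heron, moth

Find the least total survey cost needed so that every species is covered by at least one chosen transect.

16

L4, L6 cover every species at survey cost 4 + 12 = 16.
Any cover uses at least 2 transects; among all covering selections none totals below 16.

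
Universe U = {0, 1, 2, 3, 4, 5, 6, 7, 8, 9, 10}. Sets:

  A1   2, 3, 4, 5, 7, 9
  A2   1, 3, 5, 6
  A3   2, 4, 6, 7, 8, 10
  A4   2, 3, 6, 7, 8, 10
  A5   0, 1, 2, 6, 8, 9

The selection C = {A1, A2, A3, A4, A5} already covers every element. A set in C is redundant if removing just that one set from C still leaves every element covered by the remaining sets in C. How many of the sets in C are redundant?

4

Drop A1: the rest still cover every element — redundant.
Drop A2: the rest still cover every element — redundant.
Drop A3: the rest still cover every element — redundant.
Drop A4: the rest still cover every element — redundant.
Drop A5: 0 uncovered — not redundant.
4 redundant: A1, A2, A3, A4.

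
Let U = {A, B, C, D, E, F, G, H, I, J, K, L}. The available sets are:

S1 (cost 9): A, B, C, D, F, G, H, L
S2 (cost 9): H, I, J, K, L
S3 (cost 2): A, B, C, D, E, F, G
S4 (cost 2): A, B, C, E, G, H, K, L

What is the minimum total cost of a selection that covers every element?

S2, S3 cover every element at cost 9 + 2 = 11.
Any cover uses at least 2 sets; among all covering selections none totals below 11.
Greedy by coverage-per-cost would pick S4, S3, S2 for 13 — worse than the optimum 11.

11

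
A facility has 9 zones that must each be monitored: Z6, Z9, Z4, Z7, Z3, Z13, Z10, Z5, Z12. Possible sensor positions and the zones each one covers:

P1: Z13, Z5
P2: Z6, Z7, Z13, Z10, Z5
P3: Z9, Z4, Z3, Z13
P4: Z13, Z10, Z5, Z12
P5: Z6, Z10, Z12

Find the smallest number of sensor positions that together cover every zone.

3

P2, P3, P4 together cover {Z6, Z9, Z4, Z7, Z3, Z13, Z10, Z5, Z12} — every zone.
No 2 of the 5 sensor positions cover everything (all 10 pairs fall short), so 3 is minimum.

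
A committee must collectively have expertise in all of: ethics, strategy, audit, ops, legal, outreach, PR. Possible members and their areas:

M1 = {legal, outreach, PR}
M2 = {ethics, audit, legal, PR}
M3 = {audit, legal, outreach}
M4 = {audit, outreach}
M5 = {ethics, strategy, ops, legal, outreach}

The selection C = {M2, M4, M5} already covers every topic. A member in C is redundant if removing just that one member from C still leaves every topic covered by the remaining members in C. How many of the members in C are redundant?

1

Drop M2: PR uncovered — not redundant.
Drop M4: the rest still cover every topic — redundant.
Drop M5: strategy, ops uncovered — not redundant.
1 redundant: M4.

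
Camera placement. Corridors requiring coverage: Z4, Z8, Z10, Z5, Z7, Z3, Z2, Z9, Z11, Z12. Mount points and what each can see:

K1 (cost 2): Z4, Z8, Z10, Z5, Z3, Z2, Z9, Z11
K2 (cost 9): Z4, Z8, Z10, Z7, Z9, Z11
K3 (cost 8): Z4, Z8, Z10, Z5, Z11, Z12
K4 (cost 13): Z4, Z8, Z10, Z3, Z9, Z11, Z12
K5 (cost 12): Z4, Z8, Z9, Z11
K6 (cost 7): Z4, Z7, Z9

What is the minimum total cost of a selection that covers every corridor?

17

K1, K3, K6 cover every corridor at cost 2 + 8 + 7 = 17.
Any cover uses at least 3 camera mounts; among all covering selections none totals below 17.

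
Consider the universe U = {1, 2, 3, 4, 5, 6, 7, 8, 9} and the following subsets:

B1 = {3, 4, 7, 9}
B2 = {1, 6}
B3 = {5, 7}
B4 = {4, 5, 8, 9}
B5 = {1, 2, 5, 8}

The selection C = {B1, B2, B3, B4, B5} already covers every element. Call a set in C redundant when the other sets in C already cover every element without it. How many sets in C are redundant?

2

Drop B1: 3 uncovered — not redundant.
Drop B2: 6 uncovered — not redundant.
Drop B3: the rest still cover every element — redundant.
Drop B4: the rest still cover every element — redundant.
Drop B5: 2 uncovered — not redundant.
2 redundant: B3, B4.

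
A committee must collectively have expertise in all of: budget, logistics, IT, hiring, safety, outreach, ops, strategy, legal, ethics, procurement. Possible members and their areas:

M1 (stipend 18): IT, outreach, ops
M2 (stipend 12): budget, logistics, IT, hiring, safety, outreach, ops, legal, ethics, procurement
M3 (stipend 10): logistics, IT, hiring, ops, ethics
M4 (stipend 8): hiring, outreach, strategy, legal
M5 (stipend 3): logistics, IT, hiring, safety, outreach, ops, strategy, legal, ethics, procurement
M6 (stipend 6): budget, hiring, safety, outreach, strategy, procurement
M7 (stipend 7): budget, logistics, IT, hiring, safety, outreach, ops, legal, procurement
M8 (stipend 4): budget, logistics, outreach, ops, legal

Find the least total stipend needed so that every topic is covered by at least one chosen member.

7

M5, M8 cover every topic at stipend 3 + 4 = 7.
Any cover uses at least 2 members; among all covering selections none totals below 7.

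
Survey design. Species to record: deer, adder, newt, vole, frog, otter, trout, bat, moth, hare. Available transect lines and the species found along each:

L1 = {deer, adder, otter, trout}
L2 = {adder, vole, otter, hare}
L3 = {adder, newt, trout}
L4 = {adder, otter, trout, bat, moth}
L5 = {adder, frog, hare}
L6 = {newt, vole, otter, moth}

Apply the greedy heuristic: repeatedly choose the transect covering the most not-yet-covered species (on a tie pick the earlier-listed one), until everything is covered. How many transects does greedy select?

Pick 1: L4 covers 5 new species (adder, otter, trout, bat, moth).
Pick 2: L2 covers 2 new species (vole, hare).
Pick 3: L1 covers 1 new species (deer).
Pick 4: L3 covers 1 new species (newt).
Pick 5: L5 covers 1 new species (frog).
Greedy uses 5 transects. (The true minimum is 4.)

5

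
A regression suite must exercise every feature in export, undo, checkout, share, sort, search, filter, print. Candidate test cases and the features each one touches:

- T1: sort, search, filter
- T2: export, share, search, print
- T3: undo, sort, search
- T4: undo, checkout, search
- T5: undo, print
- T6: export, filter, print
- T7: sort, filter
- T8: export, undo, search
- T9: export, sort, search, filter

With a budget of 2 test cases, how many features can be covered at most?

6

Choosing T1, T2 covers {export, share, sort, search, filter, print} — 6 features.
No choice of 2 test cases does better; here undo, checkout are left uncovered.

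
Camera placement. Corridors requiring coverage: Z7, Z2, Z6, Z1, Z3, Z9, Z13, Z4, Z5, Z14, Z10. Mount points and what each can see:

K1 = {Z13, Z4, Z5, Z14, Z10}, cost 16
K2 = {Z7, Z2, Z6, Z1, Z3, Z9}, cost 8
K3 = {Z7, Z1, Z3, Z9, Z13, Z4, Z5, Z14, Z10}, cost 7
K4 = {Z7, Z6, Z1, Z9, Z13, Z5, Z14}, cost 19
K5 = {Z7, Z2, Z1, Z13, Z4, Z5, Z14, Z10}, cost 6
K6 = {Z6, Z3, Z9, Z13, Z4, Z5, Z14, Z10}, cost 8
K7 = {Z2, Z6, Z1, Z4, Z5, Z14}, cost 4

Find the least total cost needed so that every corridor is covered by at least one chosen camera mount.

11

K3, K7 cover every corridor at cost 7 + 4 = 11.
Any cover uses at least 2 camera mounts; among all covering selections none totals below 11.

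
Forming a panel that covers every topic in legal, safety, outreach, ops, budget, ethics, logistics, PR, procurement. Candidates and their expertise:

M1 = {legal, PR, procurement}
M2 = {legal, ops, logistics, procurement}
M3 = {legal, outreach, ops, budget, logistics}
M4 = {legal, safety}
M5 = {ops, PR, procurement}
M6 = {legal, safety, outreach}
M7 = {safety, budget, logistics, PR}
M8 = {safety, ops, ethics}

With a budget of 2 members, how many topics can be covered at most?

7

Choosing M1, M3 covers {legal, outreach, ops, budget, logistics, PR, procurement} — 7 topics.
No choice of 2 members does better; here safety, ethics are left uncovered.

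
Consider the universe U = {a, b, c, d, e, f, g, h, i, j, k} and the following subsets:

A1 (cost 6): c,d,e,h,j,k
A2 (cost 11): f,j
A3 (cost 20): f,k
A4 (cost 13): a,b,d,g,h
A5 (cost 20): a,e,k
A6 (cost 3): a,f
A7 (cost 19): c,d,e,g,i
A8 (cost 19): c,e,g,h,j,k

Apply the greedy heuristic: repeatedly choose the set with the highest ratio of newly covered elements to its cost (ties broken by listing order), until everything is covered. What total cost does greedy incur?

Pick 1: A1 adds 6 new (c, d, e, h, j, k) at cost 6 (ratio 6/6).
Pick 2: A6 adds 2 new (a, f) at cost 3 (ratio 2/3).
Pick 3: A4 adds 2 new (b, g) at cost 13 (ratio 2/13).
Pick 4: A7 adds 1 new (i) at cost 19 (ratio 1/19).
Greedy total cost: 6 + 3 + 13 + 19 = 41.

41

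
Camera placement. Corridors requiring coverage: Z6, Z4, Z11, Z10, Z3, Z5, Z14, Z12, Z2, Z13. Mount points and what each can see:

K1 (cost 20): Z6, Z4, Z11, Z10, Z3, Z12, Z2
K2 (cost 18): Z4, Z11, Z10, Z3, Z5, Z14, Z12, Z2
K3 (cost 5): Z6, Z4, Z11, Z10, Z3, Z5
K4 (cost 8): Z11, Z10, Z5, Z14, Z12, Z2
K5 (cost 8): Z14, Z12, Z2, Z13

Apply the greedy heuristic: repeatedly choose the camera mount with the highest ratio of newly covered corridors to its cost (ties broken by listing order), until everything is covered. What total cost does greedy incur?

Pick 1: K3 adds 6 new (Z6, Z4, Z11, Z10, Z3, Z5) at cost 5 (ratio 6/5).
Pick 2: K5 adds 4 new (Z14, Z12, Z2, Z13) at cost 8 (ratio 4/8).
Greedy total cost: 5 + 8 = 13.

13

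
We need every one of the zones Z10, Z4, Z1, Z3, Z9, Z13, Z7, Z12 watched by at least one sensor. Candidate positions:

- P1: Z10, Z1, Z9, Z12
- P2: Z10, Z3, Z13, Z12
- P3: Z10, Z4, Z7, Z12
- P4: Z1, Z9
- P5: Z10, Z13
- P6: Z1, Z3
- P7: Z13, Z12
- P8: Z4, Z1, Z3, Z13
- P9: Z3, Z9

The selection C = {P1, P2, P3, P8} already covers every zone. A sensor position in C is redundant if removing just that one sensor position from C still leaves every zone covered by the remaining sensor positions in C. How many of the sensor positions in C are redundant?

2

Drop P1: Z9 uncovered — not redundant.
Drop P2: the rest still cover every zone — redundant.
Drop P3: Z7 uncovered — not redundant.
Drop P8: the rest still cover every zone — redundant.
2 redundant: P2, P8.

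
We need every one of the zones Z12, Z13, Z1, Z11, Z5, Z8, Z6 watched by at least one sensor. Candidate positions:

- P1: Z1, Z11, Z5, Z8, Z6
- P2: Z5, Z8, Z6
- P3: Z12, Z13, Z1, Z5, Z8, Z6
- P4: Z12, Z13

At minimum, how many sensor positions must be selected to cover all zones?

2

P1, P3 together cover {Z12, Z13, Z1, Z11, Z5, Z8, Z6} — every zone.
No single sensor position contains all 7 zones, so 2 is optimal.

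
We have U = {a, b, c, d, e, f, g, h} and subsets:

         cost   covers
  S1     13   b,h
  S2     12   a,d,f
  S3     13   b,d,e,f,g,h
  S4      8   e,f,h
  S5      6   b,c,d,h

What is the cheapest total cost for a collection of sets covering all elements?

S2, S3, S5 cover every element at cost 12 + 13 + 6 = 31.
Any cover uses at least 3 sets; among all covering selections none totals below 31.
Greedy by coverage-per-cost would pick S5, S4, S2, S3 for 39 — worse than the optimum 31.

31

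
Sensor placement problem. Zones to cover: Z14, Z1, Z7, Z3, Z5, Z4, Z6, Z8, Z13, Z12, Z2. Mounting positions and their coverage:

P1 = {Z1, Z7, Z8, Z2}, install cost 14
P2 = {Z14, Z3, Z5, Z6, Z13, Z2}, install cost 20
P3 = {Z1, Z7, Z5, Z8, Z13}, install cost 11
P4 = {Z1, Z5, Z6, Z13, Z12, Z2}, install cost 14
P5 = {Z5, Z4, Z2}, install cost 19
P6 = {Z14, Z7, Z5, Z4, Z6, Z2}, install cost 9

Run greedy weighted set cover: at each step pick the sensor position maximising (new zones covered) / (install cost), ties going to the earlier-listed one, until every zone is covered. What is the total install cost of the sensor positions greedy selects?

54

Pick 1: P6 adds 6 new (Z14, Z7, Z5, Z4, Z6, Z2) at install cost 9 (ratio 6/9).
Pick 2: P3 adds 3 new (Z1, Z8, Z13) at install cost 11 (ratio 3/11).
Pick 3: P4 adds 1 new (Z12) at install cost 14 (ratio 1/14).
Pick 4: P2 adds 1 new (Z3) at install cost 20 (ratio 1/20).
Greedy total install cost: 9 + 11 + 14 + 20 = 54.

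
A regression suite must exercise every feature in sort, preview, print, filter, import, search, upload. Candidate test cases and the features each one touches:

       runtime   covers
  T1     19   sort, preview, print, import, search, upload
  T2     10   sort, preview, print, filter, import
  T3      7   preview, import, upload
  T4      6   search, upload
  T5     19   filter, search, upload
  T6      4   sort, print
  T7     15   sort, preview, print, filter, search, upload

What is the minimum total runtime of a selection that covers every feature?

16

T2, T4 cover every feature at runtime 10 + 6 = 16.
Any cover uses at least 2 test cases; among all covering selections none totals below 16.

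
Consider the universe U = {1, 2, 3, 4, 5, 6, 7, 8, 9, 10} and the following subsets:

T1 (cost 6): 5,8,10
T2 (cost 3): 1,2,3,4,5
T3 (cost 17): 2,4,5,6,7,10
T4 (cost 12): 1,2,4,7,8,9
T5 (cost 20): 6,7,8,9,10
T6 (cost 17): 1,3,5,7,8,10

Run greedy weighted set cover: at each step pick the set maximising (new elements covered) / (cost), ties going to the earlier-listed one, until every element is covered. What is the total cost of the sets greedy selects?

38

Pick 1: T2 adds 5 new (1, 2, 3, 4, 5) at cost 3 (ratio 5/3).
Pick 2: T1 adds 2 new (8, 10) at cost 6 (ratio 2/6).
Pick 3: T4 adds 2 new (7, 9) at cost 12 (ratio 2/12).
Pick 4: T3 adds 1 new (6) at cost 17 (ratio 1/17).
Greedy total cost: 3 + 6 + 12 + 17 = 38. (The true optimum is 23, so greedy overshoots here.)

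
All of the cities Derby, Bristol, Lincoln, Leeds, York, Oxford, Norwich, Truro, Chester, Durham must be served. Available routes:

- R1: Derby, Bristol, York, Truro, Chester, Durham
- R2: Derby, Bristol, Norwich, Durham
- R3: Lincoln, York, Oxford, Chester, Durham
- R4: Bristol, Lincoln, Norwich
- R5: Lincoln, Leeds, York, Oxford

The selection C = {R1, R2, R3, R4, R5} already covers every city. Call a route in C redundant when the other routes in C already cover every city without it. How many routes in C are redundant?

Drop R1: Truro uncovered — not redundant.
Drop R2: the rest still cover every city — redundant.
Drop R3: the rest still cover every city — redundant.
Drop R4: the rest still cover every city — redundant.
Drop R5: Leeds uncovered — not redundant.
3 redundant: R2, R3, R4.

3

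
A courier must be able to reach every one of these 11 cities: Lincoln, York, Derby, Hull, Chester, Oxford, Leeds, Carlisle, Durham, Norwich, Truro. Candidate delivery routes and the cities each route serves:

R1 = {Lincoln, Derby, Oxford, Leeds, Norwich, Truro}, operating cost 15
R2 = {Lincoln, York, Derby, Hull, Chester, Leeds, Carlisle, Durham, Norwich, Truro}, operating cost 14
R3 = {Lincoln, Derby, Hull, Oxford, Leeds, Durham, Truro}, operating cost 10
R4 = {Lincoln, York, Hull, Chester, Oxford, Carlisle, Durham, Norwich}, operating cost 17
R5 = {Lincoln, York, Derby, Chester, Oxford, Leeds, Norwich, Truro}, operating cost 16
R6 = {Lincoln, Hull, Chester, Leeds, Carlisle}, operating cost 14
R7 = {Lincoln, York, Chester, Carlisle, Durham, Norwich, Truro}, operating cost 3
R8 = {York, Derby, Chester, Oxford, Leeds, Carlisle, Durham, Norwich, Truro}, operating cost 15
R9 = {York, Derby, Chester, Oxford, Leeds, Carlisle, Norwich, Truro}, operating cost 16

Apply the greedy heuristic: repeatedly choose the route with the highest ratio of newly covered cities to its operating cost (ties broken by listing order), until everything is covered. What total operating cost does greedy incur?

Pick 1: R7 adds 7 new (Lincoln, York, Chester, Carlisle, Durham, Norwich, Truro) at operating cost 3 (ratio 7/3).
Pick 2: R3 adds 4 new (Derby, Hull, Oxford, Leeds) at operating cost 10 (ratio 4/10).
Greedy total operating cost: 3 + 10 = 13.

13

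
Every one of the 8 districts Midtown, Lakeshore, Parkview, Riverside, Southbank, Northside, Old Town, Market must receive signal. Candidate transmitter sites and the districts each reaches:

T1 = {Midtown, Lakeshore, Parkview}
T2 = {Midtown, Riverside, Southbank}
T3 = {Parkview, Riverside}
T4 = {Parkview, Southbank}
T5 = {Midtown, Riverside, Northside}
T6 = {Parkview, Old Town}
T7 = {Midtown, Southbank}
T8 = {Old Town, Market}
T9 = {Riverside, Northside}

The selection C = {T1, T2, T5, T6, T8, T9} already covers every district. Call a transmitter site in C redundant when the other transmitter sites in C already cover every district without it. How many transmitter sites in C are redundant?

3

Drop T1: Lakeshore uncovered — not redundant.
Drop T2: Southbank uncovered — not redundant.
Drop T5: the rest still cover every district — redundant.
Drop T6: the rest still cover every district — redundant.
Drop T8: Market uncovered — not redundant.
Drop T9: the rest still cover every district — redundant.
3 redundant: T5, T6, T9.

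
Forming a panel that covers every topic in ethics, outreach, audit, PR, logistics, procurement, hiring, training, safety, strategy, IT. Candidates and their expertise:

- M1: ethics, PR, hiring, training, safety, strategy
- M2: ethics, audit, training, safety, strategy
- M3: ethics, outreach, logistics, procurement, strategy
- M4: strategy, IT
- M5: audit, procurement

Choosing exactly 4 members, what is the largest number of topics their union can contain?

11

Choosing M1, M2, M3, M4 covers {ethics, outreach, audit, PR, logistics, procurement, hiring, training, safety, strategy, IT} — 11 topics.
That is all 11 topics.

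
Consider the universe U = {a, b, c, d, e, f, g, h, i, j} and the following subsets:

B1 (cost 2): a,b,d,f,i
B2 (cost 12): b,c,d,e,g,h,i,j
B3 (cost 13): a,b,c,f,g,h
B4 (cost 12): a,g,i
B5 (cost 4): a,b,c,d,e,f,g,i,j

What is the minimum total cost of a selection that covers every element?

B1, B2 cover every element at cost 2 + 12 = 14.
Any cover uses at least 2 sets; among all covering selections none totals below 14.
Greedy by coverage-per-cost would pick B1, B5, B2 for 18 — worse than the optimum 14.

14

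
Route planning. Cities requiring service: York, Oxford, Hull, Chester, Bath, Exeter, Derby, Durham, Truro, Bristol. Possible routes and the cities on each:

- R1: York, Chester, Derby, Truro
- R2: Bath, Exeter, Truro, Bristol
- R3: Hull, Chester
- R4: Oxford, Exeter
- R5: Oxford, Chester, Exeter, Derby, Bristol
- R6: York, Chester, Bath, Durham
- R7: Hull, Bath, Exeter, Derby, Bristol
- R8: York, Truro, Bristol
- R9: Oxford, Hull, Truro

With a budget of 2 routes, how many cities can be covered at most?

8

Choosing R1, R7 covers {York, Hull, Chester, Bath, Exeter, Derby, Truro, Bristol} — 8 cities.
No choice of 2 routes does better; here Oxford, Durham are left uncovered.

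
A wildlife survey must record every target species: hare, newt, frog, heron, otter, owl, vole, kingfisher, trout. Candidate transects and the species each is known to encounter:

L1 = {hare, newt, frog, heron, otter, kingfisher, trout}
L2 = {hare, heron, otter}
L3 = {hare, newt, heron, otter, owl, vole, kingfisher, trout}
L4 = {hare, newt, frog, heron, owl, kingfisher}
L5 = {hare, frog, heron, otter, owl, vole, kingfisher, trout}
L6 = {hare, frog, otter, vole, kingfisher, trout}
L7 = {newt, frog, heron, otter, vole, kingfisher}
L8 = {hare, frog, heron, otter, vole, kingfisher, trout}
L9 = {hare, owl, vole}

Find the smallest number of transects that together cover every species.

2

L1, L3 together cover {hare, newt, frog, heron, otter, owl, vole, kingfisher, trout} — every species.
No single transect contains all 9 species, so 2 is optimal.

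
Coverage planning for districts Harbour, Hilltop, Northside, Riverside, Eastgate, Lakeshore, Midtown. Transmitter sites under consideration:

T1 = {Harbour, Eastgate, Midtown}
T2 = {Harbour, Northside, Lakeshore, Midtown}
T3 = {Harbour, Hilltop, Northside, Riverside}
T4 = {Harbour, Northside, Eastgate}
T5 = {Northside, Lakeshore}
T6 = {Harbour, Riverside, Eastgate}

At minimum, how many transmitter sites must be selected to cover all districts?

3

T1, T2, T3 together cover {Harbour, Hilltop, Northside, Riverside, Eastgate, Lakeshore, Midtown} — every district.
No 2 of the 6 transmitter sites cover everything (all 15 pairs fall short), so 3 is minimum.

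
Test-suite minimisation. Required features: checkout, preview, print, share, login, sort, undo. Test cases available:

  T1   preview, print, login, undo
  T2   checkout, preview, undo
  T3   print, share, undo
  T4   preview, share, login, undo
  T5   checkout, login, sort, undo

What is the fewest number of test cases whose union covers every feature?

T1, T3, T5 together cover {checkout, preview, print, share, login, sort, undo} — every feature.
No 2 of the 5 test cases cover everything (all 10 pairs fall short), so 3 is minimum.

3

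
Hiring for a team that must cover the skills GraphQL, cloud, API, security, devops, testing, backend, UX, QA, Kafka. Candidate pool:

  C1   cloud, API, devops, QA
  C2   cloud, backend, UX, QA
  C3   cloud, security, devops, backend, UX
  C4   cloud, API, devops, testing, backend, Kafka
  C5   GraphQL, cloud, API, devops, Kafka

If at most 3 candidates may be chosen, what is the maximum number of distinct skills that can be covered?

Choosing C1, C3, C4 covers {cloud, API, security, devops, testing, backend, UX, QA, Kafka} — 9 skills.
No choice of 3 candidates does better; here GraphQL is left uncovered.

9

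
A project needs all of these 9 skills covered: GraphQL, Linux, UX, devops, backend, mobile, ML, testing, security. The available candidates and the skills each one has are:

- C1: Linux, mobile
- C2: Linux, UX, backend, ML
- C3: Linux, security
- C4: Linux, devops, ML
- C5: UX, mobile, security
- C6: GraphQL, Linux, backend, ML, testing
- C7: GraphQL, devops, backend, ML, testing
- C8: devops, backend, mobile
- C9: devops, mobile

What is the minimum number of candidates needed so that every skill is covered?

3

C1, C5, C7 together cover {GraphQL, Linux, UX, devops, backend, mobile, ML, testing, security} — every skill.
No 2 of the 9 candidates cover everything (all 36 pairs fall short), so 3 is minimum.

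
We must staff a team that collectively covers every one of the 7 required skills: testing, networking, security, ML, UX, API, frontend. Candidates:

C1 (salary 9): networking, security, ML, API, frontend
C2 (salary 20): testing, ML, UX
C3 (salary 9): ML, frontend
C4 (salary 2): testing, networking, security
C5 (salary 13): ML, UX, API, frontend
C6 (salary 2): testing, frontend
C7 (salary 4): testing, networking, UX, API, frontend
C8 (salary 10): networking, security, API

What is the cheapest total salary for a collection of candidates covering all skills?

C1, C7 cover every skill at salary 9 + 4 = 13.
Any cover uses at least 2 candidates; among all covering selections none totals below 13.
Greedy by coverage-per-salary would pick C4, C7, C1 for 15 — worse than the optimum 13.

13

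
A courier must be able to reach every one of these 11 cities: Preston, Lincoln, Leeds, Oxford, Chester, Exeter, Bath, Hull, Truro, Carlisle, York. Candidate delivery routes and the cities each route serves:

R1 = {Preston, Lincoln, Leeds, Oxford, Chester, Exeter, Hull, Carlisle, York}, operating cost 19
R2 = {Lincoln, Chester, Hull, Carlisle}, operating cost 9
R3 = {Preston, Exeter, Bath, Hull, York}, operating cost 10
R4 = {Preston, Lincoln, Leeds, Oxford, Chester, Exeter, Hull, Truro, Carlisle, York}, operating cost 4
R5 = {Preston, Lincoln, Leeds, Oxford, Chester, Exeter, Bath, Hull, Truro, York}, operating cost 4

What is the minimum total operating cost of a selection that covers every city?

8

R4, R5 cover every city at operating cost 4 + 4 = 8.
Any cover uses at least 2 routes; among all covering selections none totals below 8.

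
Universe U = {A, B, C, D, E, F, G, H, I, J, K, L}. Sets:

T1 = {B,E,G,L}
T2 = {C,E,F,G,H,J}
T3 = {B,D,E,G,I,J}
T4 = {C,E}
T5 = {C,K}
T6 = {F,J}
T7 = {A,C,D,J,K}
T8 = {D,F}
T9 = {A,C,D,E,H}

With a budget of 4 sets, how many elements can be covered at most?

Choosing T1, T2, T3, T7 covers {A, B, C, D, E, F, G, H, I, J, K, L} — 12 elements.
That is all 12 elements.

12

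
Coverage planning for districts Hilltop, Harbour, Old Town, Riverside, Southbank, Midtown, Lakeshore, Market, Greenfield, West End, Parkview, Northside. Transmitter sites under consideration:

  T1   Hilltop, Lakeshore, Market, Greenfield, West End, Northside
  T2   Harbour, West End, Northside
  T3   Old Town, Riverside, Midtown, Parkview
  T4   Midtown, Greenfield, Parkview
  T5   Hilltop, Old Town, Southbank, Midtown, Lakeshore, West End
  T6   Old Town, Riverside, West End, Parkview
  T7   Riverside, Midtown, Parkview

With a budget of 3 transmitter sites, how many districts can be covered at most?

11

Choosing T1, T2, T3 covers {Hilltop, Harbour, Old Town, Riverside, Midtown, Lakeshore, Market, Greenfield, West End, Parkview, Northside} — 11 districts.
No choice of 3 transmitter sites does better; here Southbank is left uncovered.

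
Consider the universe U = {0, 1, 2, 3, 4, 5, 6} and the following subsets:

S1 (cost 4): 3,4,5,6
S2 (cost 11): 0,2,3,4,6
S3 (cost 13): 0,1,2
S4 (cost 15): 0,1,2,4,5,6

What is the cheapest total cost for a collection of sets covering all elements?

17

S1, S3 cover every element at cost 4 + 13 = 17.
Any cover uses at least 2 sets; among all covering selections none totals below 17.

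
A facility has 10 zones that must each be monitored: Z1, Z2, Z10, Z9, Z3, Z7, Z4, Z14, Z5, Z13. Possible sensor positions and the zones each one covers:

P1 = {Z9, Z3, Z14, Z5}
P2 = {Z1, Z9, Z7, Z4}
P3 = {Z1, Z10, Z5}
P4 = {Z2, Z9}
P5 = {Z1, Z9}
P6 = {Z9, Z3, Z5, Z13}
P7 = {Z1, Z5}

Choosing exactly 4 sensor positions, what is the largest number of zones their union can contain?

Choosing P1, P2, P3, P4 covers {Z1, Z2, Z10, Z9, Z3, Z7, Z4, Z14, Z5} — 9 zones.
No choice of 4 sensor positions does better; here Z13 is left uncovered.

9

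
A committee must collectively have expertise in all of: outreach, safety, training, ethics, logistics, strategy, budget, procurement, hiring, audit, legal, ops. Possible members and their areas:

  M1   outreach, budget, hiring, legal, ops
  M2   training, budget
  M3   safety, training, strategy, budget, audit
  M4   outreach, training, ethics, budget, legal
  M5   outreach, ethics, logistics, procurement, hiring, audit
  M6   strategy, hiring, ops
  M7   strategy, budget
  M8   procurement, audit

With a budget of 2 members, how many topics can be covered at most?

Choosing M3, M5 covers {outreach, safety, training, ethics, logistics, strategy, budget, procurement, hiring, audit} — 10 topics.
No choice of 2 members does better; here legal, ops are left uncovered.

10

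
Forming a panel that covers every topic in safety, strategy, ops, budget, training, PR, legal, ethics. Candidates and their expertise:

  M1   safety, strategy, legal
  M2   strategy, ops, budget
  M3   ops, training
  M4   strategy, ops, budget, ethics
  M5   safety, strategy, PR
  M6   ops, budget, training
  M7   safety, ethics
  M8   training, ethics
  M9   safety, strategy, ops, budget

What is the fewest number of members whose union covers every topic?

4

M1, M2, M5, M8 together cover {safety, strategy, ops, budget, training, PR, legal, ethics} — every topic.
No 3 of the 9 members cover everything (all 84 triples fall short), so 4 is minimum.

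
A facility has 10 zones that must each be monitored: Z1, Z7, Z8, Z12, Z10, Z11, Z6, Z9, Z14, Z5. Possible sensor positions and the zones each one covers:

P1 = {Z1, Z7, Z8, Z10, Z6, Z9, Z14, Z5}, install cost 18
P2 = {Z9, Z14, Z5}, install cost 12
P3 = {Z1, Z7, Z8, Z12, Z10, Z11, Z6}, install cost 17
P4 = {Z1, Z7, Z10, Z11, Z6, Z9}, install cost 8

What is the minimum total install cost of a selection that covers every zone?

29

P2, P3 cover every zone at install cost 12 + 17 = 29.
Any cover uses at least 2 sensor positions; among all covering selections none totals below 29.
Greedy by coverage-per-install cost would pick P4, P1, P3 for 43 — worse than the optimum 29.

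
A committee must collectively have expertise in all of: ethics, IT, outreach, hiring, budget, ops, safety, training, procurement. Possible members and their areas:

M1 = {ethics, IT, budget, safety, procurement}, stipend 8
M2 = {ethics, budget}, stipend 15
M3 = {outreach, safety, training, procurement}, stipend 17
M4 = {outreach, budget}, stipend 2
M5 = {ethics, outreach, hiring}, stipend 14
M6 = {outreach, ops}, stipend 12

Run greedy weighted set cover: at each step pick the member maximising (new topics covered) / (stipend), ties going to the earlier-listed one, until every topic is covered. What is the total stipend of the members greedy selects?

53

Pick 1: M4 adds 2 new (outreach, budget) at stipend 2 (ratio 2/2).
Pick 2: M1 adds 4 new (ethics, IT, safety, procurement) at stipend 8 (ratio 4/8).
Pick 3: M6 adds 1 new (ops) at stipend 12 (ratio 1/12).
Pick 4: M5 adds 1 new (hiring) at stipend 14 (ratio 1/14).
Pick 5: M3 adds 1 new (training) at stipend 17 (ratio 1/17).
Greedy total stipend: 2 + 8 + 12 + 14 + 17 = 53. (The true optimum is 51, so greedy overshoots here.)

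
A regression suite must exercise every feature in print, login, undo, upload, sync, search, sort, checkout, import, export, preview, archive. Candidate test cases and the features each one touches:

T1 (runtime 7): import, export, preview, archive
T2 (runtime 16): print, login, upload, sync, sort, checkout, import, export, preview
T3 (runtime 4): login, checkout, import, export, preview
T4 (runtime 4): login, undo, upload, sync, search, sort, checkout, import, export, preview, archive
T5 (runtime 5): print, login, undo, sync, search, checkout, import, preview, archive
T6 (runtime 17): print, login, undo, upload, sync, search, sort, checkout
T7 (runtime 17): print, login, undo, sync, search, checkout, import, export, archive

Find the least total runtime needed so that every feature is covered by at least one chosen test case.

9

T4, T5 cover every feature at runtime 4 + 5 = 9.
Any cover uses at least 2 test cases; among all covering selections none totals below 9.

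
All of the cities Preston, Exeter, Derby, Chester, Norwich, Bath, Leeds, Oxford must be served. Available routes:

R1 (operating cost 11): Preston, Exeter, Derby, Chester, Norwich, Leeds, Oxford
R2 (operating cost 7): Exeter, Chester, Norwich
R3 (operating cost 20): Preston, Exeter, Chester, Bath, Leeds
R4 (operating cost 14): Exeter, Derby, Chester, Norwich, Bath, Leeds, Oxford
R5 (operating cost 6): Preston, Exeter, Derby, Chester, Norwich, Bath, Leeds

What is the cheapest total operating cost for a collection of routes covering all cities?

R1, R5 cover every city at operating cost 11 + 6 = 17.
Any cover uses at least 2 routes; among all covering selections none totals below 17.

17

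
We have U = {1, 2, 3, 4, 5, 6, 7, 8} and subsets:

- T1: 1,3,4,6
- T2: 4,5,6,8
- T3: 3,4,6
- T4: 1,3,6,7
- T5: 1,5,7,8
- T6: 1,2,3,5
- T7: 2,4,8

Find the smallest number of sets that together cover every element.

3

T1, T5, T6 together cover {1, 2, 3, 4, 5, 6, 7, 8} — every element.
No 2 of the 7 sets cover everything (all 21 pairs fall short), so 3 is minimum.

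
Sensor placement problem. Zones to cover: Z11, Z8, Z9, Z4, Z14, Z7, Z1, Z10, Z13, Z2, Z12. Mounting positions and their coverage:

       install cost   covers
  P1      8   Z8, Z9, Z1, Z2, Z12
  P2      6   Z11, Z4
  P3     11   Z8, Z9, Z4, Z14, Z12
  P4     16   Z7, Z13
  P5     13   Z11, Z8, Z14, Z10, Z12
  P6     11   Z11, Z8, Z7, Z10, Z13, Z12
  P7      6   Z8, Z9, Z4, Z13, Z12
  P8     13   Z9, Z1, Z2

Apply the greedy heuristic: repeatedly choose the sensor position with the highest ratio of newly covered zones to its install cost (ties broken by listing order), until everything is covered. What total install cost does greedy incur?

36

Pick 1: P7 adds 5 new (Z8, Z9, Z4, Z13, Z12) at install cost 6 (ratio 5/6).
Pick 2: P6 adds 3 new (Z11, Z7, Z10) at install cost 11 (ratio 3/11).
Pick 3: P1 adds 2 new (Z1, Z2) at install cost 8 (ratio 2/8).
Pick 4: P3 adds 1 new (Z14) at install cost 11 (ratio 1/11).
Greedy total install cost: 6 + 11 + 8 + 11 = 36. (The true optimum is 30, so greedy overshoots here.)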